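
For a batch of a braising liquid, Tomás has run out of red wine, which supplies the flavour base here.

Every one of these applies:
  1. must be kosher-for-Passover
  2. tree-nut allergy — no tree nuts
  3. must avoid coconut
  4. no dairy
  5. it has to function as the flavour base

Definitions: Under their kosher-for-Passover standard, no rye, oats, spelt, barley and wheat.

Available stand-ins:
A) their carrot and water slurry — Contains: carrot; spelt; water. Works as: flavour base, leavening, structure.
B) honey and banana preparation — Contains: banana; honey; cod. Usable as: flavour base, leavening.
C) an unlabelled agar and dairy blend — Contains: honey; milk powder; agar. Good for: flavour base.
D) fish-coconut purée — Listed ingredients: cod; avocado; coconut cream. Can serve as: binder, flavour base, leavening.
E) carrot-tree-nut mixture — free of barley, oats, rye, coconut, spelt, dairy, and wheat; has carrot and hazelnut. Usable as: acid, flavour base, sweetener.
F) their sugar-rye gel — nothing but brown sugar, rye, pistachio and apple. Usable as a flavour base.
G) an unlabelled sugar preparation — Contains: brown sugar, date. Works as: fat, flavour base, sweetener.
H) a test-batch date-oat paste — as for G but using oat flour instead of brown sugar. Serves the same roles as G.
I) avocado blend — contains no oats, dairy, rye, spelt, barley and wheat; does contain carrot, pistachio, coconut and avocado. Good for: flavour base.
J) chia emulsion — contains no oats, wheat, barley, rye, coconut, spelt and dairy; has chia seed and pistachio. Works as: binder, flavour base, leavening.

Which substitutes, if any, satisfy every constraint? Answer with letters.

B, G

A: has spelt, so not kosher-for-Passover — reject
B: every rule checks out — valid
C: has milk powder, so not dairy-free — reject
D: has coconut cream, so not coconut-free — no
E: has hazelnut, so not tree-nut-free — out
F: has rye, so not kosher-for-Passover; has pistachio, so not tree-nut-free — out
G: only brown sugar and date; none excluded — OK
H: has oat flour, so not kosher-for-Passover — no
I: has coconut, so not coconut-free; has pistachio, so not tree-nut-free — no
J: has pistachio, so not tree-nut-free — reject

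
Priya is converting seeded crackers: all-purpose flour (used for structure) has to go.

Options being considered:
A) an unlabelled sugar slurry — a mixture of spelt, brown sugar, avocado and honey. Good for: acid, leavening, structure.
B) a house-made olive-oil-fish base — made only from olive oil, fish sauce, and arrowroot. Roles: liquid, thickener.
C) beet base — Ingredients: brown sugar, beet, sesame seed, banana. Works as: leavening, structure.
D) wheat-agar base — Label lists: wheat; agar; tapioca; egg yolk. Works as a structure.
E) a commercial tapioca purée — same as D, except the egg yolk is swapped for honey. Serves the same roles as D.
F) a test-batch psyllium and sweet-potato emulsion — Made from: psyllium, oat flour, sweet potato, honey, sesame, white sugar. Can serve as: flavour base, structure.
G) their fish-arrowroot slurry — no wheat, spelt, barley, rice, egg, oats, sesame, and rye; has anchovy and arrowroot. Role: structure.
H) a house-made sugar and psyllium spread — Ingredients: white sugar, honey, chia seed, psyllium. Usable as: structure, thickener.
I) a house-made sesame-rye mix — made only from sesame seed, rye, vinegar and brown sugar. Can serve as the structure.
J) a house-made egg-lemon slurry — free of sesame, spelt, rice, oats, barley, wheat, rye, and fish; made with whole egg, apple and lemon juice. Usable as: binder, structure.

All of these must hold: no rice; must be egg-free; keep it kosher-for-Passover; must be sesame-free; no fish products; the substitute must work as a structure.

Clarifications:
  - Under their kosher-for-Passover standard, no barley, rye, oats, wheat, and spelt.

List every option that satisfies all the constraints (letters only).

H

A: has spelt, so not kosher-for-Passover — no
B: not usable as a structure; has fish sauce, so not fish-free — no
C: has sesame seed, so not sesame-free — reject
D: has wheat, so not kosher-for-Passover; has egg yolk, so not egg-free — no
E: has wheat, so not kosher-for-Passover — no
F: has oat flour, so not kosher-for-Passover; has sesame, so not sesame-free — out
G: has anchovy, so not fish-free — no
H: all constraints satisfied — keep
I: has rye, so not kosher-for-Passover; has sesame seed, so not sesame-free — out
J: has whole egg, so not egg-free — out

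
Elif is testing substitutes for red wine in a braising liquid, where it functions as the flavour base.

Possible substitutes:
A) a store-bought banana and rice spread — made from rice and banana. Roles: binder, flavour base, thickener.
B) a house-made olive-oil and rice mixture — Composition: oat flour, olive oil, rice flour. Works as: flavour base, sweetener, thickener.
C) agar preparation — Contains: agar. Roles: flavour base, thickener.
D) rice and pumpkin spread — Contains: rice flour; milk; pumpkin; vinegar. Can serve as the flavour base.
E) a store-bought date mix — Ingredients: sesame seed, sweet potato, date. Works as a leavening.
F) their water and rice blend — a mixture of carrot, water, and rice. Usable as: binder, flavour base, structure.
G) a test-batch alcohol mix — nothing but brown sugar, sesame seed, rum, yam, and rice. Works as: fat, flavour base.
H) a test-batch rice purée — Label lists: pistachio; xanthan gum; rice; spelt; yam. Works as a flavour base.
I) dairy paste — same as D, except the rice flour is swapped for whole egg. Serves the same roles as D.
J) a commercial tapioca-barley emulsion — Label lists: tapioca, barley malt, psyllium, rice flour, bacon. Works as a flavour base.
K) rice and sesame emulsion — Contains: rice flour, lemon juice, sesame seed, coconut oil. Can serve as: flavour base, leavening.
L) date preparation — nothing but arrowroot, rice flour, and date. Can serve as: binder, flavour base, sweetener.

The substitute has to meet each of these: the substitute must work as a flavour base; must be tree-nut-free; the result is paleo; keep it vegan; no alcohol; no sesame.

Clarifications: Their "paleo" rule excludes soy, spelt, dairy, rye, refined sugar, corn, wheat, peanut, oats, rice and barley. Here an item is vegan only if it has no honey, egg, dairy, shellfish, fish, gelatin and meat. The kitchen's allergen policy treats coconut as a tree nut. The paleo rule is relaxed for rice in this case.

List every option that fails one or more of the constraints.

A: rice is permitted under the paleo carve-out; nothing else excluded — valid
B: has oat flour, so not paleo — reject
C: no alcohol, tree-nut-free — OK
D: has milk, so not paleo; has milk, so not vegan — no
E: not usable as a flavour base; has sesame seed, so not sesame-free — reject
F: rice is permitted under the paleo carve-out; nothing else excluded — valid
G: has brown sugar, so not paleo; has sesame seed, so not sesame-free (and 1 more) — no
H: has spelt, so not paleo; has pistachio, so not tree-nut-free — reject
I: has milk, so not paleo; has milk, so not vegan — no
J: has barley malt, so not paleo; has bacon, so not vegan — out
K: has sesame seed, so not sesame-free; has coconut oil, so not tree-nut-free — out
L: rice is permitted under the paleo carve-out; nothing else excluded — valid

B, D, E, G, H, I, J, K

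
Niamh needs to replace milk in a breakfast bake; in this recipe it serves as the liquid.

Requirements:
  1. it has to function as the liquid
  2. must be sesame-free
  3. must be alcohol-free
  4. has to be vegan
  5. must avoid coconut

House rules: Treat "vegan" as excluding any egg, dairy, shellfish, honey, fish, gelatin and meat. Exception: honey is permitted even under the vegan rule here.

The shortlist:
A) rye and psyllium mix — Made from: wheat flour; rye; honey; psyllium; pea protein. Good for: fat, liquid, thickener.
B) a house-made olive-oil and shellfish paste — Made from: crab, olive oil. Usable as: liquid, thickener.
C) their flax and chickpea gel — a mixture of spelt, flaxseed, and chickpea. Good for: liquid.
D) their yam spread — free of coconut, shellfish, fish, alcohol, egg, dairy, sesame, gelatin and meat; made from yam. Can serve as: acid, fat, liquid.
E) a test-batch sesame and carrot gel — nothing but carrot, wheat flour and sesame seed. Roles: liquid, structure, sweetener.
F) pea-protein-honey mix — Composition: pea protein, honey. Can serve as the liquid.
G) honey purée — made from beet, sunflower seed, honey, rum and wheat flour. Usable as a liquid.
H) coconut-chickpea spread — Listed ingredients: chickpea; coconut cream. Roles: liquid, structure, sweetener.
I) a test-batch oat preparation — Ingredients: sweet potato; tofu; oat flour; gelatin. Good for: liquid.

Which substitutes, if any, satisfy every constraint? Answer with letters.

A, C, D, F

A: honey is permitted under the vegan carve-out; nothing else excluded — OK
B: has crab, so not vegan — reject
C: works as a liquid, vegan, no coconut — OK
D: works as a liquid, no sesame, no coconut — valid
E: has sesame seed, so not sesame-free — out
F: honey is permitted under the vegan carve-out; nothing else excluded — valid
G: has rum, so not alcohol-free — no
H: has coconut cream, so not coconut-free — reject
I: has gelatin, so not vegan — out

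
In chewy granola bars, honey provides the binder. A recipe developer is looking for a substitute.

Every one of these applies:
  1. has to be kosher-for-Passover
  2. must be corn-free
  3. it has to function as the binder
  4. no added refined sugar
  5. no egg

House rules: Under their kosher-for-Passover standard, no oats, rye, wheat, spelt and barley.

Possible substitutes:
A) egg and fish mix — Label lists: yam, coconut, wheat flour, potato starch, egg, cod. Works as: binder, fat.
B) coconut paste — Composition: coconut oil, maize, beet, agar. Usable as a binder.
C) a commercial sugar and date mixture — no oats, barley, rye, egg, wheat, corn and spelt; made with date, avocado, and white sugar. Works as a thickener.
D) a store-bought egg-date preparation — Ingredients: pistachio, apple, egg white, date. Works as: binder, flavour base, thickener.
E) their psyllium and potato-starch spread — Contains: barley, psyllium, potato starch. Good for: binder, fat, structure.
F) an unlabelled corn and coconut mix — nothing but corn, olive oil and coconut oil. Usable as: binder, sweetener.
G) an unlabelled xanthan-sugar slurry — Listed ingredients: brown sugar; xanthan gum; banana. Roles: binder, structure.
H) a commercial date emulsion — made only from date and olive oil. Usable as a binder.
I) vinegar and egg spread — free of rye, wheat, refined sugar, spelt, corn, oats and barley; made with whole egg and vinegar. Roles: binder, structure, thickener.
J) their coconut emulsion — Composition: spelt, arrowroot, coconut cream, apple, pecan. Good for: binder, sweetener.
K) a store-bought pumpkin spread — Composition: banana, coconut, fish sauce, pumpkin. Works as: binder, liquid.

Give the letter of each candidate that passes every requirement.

A: has wheat flour, so not kosher-for-Passover; has egg, so not egg-free — reject
B: has maize, so not corn-free — reject
C: not usable as a binder; has white sugar, so not no-added-sugar — out
D: has egg white, so not egg-free — reject
E: has barley, so not kosher-for-Passover — out
F: has corn, so not corn-free — out
G: has brown sugar, so not no-added-sugar — no
H: works as a binder, no refined sugar, no egg — OK
I: has whole egg, so not egg-free — reject
J: has spelt, so not kosher-for-Passover — no
K: coconut and fish sauce etc. — none of it excluded — OK

H, K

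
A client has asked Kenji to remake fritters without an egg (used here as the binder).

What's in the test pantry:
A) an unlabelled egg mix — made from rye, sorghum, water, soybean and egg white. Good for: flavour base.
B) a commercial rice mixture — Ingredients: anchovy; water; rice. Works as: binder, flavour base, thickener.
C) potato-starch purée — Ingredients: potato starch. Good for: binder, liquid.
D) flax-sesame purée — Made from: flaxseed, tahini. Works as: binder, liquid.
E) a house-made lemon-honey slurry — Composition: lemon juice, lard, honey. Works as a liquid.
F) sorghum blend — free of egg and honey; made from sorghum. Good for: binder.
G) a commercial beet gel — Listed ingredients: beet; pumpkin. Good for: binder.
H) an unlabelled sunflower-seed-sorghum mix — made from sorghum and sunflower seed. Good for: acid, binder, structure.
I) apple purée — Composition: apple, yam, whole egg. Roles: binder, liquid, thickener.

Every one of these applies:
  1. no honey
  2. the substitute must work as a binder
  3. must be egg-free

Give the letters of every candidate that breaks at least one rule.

A: not usable as a binder; has egg white, so not egg-free — reject
B: only anchovy, rice and water; none excluded — keep
C: only potato starch; none excluded — OK
D: every rule checks out — keep
E: not usable as a binder; has honey, so not honey-free — no
F: no honey, no egg — valid
G: all constraints satisfied — OK
H: works as a binder, no honey, no egg — valid
I: has whole egg, so not egg-free — out

A, E, I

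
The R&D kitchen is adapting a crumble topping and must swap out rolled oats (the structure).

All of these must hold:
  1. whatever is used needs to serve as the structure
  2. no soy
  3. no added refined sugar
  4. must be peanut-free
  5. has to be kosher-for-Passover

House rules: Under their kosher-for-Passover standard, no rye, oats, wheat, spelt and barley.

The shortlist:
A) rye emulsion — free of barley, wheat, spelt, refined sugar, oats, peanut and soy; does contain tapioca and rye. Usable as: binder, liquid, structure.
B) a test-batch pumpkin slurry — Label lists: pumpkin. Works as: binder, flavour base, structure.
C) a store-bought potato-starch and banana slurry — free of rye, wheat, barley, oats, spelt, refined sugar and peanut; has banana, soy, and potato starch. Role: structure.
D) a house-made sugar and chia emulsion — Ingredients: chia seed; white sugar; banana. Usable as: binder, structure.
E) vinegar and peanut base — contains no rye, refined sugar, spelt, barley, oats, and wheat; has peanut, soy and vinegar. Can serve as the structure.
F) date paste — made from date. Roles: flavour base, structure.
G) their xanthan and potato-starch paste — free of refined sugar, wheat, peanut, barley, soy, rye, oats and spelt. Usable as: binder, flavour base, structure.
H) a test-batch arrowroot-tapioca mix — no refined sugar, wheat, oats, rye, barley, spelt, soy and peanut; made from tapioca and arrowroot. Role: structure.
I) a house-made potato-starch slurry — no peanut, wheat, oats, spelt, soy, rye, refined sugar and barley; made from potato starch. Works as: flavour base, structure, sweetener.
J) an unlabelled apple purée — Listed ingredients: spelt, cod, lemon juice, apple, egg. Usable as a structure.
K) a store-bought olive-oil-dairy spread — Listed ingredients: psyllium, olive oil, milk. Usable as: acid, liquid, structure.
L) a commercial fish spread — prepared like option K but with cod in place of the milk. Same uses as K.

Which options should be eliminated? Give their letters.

A, C, D, E, J

A: has rye, so not kosher-for-Passover — out
B: every rule checks out — keep
C: has soy, so not soy-free — out
D: has white sugar, so not no-added-sugar — out
E: has soy, so not soy-free; has peanut, so not peanut-free — out
F: only date; none excluded — keep
G: works as a structure, no refined sugar, no peanut — keep
H: works as a structure, no soy, kosher-for-Passover — keep
I: every rule checks out — OK
J: has spelt, so not kosher-for-Passover — reject
K: only milk, psyllium and olive oil; none excluded — OK
L: no soy, kosher-for-Passover — valid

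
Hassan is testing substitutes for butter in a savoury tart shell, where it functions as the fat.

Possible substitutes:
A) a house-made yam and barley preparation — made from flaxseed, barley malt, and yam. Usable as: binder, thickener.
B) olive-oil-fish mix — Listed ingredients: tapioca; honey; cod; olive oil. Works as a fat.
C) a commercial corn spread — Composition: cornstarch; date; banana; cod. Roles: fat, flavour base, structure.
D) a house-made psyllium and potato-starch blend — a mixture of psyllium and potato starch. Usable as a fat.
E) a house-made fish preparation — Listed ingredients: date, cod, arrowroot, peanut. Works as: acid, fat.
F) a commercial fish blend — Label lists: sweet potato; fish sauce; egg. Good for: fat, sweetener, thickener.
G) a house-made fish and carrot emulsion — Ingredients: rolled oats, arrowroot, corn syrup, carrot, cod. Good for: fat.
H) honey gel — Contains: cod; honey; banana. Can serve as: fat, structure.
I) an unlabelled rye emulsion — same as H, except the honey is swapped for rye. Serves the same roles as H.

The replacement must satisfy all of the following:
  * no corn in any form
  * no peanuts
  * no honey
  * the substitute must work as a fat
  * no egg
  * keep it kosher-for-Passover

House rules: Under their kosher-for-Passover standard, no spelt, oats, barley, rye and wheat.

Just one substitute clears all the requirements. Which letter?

D

A: not usable as a fat; has barley malt, so not kosher-for-Passover — no
B: has honey, so not honey-free — reject
C: has cornstarch, so not corn-free — out
D: only potato starch and psyllium; none excluded — OK
E: has peanut, so not peanut-free — no
F: has egg, so not egg-free — out
G: has rolled oats, so not kosher-for-Passover; has corn syrup, so not corn-free — reject
H: has honey, so not honey-free — reject
I: has rye, so not kosher-for-Passover — no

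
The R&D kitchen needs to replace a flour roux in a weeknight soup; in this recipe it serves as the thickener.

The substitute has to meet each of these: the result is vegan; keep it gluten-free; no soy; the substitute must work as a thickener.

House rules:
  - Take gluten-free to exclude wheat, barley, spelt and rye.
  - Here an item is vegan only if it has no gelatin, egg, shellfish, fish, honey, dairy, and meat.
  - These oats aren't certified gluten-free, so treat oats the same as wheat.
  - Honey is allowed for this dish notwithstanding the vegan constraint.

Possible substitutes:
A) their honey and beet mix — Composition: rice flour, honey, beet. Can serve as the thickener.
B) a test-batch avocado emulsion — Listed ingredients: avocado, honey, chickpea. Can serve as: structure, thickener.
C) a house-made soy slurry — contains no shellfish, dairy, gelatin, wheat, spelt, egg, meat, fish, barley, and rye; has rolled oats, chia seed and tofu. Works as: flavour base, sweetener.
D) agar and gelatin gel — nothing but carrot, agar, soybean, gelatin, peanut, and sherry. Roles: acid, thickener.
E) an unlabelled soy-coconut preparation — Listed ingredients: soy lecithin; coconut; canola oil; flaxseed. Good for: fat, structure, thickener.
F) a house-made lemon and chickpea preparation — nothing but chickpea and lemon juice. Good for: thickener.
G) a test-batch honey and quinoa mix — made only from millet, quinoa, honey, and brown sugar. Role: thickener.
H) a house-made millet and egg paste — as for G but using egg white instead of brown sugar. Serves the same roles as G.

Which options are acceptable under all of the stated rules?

A: honey is permitted under the vegan carve-out; nothing else excluded — keep
B: honey is permitted under the vegan carve-out; nothing else excluded — valid
C: not usable as a thickener; has rolled oats, so not gluten-free (and 1 more) — out
D: has gelatin, so not vegan; has soybean, so not soy-free — out
E: has soy lecithin, so not soy-free — out
F: only lemon juice and chickpea; none excluded — valid
G: honey is permitted under the vegan carve-out; nothing else excluded — valid
H: has egg white, so not vegan — out

A, B, F, G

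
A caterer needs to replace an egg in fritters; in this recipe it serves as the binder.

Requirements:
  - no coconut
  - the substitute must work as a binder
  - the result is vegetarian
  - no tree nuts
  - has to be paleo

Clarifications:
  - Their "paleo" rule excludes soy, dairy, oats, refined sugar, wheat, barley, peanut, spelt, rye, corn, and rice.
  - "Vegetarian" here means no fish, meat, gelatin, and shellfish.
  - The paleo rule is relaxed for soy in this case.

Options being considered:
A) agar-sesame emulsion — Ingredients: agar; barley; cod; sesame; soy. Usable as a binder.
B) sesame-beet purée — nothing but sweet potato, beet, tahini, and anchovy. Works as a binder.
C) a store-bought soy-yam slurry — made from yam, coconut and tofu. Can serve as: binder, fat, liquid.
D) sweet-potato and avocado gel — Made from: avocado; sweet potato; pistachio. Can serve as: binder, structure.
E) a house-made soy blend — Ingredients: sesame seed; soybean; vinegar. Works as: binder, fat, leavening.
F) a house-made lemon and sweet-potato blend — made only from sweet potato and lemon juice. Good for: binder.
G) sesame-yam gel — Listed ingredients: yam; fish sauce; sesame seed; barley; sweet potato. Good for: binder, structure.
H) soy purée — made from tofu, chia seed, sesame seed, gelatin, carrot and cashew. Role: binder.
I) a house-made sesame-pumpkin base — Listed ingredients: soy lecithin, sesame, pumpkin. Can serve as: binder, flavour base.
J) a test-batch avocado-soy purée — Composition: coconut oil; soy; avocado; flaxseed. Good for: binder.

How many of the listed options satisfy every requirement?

A: has barley, so not paleo; has cod, so not vegetarian — out
B: has anchovy, so not vegetarian — no
C: has coconut, so not coconut-free — out
D: has pistachio, so not tree-nut-free — no
E: soy is permitted under the paleo carve-out; nothing else excluded — valid
F: paleo, vegetarian — valid
G: has barley, so not paleo; has fish sauce, so not vegetarian — reject
H: has gelatin, so not vegetarian; has cashew, so not tree-nut-free — no
I: soy is permitted under the paleo carve-out; nothing else excluded — valid
J: has coconut oil, so not coconut-free — no

3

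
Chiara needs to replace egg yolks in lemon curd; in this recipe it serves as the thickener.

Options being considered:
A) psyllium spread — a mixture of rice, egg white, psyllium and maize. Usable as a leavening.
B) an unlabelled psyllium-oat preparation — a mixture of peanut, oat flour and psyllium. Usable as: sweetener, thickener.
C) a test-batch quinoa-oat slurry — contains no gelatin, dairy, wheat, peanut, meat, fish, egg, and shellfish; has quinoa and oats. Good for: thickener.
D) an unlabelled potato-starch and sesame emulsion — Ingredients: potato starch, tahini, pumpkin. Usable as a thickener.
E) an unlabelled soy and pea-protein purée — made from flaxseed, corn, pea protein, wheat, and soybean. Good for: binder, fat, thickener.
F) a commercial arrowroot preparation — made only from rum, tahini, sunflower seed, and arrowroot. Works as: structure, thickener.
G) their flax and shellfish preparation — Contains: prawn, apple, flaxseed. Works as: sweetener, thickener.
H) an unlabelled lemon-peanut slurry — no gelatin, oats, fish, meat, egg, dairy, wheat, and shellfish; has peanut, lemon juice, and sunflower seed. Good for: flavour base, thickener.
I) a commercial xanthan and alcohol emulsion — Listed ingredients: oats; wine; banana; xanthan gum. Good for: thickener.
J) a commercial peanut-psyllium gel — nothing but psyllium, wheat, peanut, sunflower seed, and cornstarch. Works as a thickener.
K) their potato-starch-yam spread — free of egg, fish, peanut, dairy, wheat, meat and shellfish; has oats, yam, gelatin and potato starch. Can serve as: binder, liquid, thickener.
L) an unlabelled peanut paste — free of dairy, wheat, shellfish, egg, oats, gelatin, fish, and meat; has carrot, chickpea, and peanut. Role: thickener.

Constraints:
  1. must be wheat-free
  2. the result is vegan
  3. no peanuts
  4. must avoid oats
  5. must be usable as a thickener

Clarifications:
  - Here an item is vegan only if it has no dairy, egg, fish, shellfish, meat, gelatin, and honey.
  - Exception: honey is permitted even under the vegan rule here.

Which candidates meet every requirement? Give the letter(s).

A: not usable as a thickener; has egg white, so not vegan — reject
B: has peanut, so not peanut-free; has oat flour, so not oat-free — reject
C: has oats, so not oat-free — reject
D: only tahini, pumpkin, and potato starch; none excluded — keep
E: has wheat, so not wheat-free — no
F: every rule checks out — keep
G: has prawn, so not vegan — no
H: has peanut, so not peanut-free — no
I: has oats, so not oat-free — out
J: has peanut, so not peanut-free; has wheat, so not wheat-free — reject
K: has gelatin, so not vegan; has oats, so not oat-free — reject
L: has peanut, so not peanut-free — out

D, F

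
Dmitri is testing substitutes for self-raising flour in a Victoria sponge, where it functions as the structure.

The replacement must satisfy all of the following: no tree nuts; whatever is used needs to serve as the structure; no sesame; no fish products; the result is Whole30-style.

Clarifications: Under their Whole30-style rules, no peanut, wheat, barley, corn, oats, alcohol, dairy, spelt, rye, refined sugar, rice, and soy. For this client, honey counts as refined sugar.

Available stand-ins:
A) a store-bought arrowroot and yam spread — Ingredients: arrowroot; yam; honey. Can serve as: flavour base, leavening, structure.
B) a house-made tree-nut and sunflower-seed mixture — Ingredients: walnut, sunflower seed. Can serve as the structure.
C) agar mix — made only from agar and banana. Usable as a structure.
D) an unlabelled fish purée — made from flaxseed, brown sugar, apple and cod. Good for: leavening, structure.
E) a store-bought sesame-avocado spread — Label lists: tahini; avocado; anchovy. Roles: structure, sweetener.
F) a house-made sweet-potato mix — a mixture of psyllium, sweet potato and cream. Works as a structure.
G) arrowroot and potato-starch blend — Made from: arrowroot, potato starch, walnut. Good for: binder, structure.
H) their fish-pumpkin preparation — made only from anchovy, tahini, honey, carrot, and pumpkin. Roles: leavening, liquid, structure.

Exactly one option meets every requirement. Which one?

C

A: has honey, so not Whole30-style — reject
B: has walnut, so not tree-nut-free — reject
C: works as a structure, no sesame, no tree nuts — valid
D: has brown sugar, so not Whole30-style; has cod, so not fish-free — out
E: has anchovy, so not fish-free; has tahini, so not sesame-free — out
F: has cream, so not Whole30-style — out
G: has walnut, so not tree-nut-free — reject
H: has honey, so not Whole30-style; has anchovy, so not fish-free (and 1 more) — no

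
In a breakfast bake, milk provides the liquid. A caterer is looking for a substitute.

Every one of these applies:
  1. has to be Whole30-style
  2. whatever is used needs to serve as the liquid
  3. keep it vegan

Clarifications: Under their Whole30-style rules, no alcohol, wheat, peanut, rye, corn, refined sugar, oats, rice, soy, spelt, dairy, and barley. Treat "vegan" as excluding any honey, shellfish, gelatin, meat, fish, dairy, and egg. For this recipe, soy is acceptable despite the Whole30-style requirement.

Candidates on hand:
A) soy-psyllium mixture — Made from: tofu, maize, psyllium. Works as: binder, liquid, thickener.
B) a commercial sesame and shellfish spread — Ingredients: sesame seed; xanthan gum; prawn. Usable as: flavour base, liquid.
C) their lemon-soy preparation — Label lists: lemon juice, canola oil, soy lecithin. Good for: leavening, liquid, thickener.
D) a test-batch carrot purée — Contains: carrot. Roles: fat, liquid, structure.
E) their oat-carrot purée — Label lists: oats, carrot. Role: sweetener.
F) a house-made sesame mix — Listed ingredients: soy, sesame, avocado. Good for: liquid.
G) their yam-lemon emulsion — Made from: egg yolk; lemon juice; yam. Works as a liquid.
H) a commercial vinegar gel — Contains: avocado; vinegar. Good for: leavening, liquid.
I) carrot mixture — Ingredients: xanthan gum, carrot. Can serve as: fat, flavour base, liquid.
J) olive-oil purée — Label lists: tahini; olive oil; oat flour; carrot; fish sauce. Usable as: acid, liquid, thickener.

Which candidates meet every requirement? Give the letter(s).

C, D, F, H, I

A: has maize, so not Whole30-style — no
B: has prawn, so not vegan — out
C: soy is permitted under the Whole30-style carve-out; nothing else excluded — OK
D: all constraints satisfied — OK
E: not usable as a liquid; has oats, so not Whole30-style — out
F: soy is permitted under the Whole30-style carve-out; nothing else excluded — OK
G: has egg yolk, so not vegan — out
H: works as a liquid, Whole30-style, vegan — OK
I: all constraints satisfied — keep
J: has oat flour, so not Whole30-style; has fish sauce, so not vegan — out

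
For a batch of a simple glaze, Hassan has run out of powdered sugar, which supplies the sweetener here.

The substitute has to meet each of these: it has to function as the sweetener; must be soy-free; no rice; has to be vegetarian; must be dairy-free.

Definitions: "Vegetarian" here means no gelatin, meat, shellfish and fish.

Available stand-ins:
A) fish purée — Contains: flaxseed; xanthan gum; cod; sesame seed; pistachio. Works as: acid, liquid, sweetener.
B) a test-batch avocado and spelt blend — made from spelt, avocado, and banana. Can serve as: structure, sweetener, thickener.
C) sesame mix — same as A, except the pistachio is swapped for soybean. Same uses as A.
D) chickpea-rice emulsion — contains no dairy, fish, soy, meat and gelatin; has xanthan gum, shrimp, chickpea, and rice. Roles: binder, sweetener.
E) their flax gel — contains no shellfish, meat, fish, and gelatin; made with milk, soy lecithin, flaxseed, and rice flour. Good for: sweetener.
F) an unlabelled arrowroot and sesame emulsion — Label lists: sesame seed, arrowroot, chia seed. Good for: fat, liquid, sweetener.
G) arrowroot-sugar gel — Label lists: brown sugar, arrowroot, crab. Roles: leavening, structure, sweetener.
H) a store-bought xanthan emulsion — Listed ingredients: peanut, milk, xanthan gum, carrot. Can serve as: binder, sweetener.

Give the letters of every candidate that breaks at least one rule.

A: has cod, so not vegetarian — reject
B: no rice, vegetarian — valid
C: has cod, so not vegetarian; has soybean, so not soy-free — out
D: has shrimp, so not vegetarian; has rice, so not rice-free — reject
E: has milk, so not dairy-free; has rice flour, so not rice-free (and 1 more) — no
F: all constraints satisfied — keep
G: has crab, so not vegetarian — reject
H: has milk, so not dairy-free — reject

A, C, D, E, G, H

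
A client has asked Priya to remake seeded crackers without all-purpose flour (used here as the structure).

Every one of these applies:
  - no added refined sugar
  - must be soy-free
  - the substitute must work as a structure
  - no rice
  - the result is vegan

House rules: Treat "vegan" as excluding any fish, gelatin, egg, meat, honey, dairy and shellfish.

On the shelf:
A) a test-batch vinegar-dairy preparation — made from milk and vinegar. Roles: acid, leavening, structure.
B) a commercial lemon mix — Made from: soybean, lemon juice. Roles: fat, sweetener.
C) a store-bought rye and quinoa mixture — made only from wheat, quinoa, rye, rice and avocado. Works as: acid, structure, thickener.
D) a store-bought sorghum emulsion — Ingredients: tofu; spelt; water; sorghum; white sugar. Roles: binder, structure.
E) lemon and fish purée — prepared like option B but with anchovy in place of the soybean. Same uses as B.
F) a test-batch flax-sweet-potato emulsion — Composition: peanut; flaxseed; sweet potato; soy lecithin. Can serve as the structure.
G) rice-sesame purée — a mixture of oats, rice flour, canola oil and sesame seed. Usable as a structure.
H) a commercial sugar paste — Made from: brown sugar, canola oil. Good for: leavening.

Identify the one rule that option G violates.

rice-free

usable as a structure: satisfied
vegan: satisfied
soy-free: satisfied
rice-free: has rice flour — fails
no-added-sugar: satisfied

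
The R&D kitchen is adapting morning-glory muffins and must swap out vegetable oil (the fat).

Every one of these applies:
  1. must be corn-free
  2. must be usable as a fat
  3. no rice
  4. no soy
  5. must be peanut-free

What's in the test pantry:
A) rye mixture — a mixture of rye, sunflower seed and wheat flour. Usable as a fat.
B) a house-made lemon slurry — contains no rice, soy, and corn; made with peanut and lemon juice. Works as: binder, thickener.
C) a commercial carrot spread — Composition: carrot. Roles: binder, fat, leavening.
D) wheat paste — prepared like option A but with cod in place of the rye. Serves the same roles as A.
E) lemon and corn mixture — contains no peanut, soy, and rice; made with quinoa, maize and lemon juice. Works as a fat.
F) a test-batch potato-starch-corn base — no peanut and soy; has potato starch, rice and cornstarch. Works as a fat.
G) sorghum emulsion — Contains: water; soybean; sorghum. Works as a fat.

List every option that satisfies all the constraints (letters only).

A, C, D

A: works as a fat, no corn, no peanut — valid
B: not usable as a fat; has peanut, so not peanut-free — no
C: only carrot; none excluded — keep
D: no peanut, no rice — keep
E: has maize, so not corn-free — no
F: has cornstarch, so not corn-free; has rice, so not rice-free — out
G: has soybean, so not soy-free — out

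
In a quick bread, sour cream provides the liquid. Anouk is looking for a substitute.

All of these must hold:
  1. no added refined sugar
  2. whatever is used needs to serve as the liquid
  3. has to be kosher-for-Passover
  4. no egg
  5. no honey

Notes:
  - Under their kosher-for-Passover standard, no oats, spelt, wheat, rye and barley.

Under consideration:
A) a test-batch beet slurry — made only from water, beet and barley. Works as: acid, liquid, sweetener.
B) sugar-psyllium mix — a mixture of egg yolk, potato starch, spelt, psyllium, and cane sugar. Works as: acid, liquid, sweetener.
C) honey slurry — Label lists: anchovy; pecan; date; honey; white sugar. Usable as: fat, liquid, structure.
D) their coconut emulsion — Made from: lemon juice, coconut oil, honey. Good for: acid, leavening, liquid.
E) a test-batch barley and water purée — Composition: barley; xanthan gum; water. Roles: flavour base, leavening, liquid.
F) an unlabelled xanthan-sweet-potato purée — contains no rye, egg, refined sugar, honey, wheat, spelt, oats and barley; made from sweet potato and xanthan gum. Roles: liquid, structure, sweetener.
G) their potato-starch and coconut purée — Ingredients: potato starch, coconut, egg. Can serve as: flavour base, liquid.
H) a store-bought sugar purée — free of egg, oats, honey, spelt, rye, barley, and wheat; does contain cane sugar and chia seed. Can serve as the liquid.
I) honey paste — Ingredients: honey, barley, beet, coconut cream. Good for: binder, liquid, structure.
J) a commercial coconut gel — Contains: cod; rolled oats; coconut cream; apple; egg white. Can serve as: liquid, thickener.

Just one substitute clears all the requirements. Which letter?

F

A: has barley, so not kosher-for-Passover — reject
B: has spelt, so not kosher-for-Passover; has egg yolk, so not egg-free (and 1 more) — no
C: has white sugar, so not no-added-sugar; has honey, so not honey-free — no
D: has honey, so not honey-free — reject
E: has barley, so not kosher-for-Passover — reject
F: no honey, kosher-for-Passover — keep
G: has egg, so not egg-free — no
H: has cane sugar, so not no-added-sugar — reject
I: has barley, so not kosher-for-Passover; has honey, so not honey-free — reject
J: has rolled oats, so not kosher-for-Passover; has egg white, so not egg-free — out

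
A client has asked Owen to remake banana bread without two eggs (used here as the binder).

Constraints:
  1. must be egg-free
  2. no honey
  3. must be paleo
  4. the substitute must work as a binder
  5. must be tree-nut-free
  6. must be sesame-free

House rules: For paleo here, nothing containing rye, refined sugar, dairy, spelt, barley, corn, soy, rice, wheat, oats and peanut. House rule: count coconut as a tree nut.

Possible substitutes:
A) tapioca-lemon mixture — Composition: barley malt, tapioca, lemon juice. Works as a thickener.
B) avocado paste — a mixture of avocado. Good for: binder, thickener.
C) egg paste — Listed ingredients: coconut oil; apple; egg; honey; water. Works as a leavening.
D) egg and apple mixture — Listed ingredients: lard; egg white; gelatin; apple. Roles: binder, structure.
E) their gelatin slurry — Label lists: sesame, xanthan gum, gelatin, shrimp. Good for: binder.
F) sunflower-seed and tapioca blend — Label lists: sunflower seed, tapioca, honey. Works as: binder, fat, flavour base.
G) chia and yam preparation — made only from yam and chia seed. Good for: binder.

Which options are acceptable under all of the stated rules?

A: not usable as a binder; has barley malt, so not paleo — no
B: works as a binder, no sesame, no egg — keep
C: not usable as a binder; has coconut oil, so not tree-nut-free (and 2 more) — out
D: has egg white, so not egg-free — no
E: has sesame, so not sesame-free — reject
F: has honey, so not honey-free — out
G: no sesame, paleo — keep

B, G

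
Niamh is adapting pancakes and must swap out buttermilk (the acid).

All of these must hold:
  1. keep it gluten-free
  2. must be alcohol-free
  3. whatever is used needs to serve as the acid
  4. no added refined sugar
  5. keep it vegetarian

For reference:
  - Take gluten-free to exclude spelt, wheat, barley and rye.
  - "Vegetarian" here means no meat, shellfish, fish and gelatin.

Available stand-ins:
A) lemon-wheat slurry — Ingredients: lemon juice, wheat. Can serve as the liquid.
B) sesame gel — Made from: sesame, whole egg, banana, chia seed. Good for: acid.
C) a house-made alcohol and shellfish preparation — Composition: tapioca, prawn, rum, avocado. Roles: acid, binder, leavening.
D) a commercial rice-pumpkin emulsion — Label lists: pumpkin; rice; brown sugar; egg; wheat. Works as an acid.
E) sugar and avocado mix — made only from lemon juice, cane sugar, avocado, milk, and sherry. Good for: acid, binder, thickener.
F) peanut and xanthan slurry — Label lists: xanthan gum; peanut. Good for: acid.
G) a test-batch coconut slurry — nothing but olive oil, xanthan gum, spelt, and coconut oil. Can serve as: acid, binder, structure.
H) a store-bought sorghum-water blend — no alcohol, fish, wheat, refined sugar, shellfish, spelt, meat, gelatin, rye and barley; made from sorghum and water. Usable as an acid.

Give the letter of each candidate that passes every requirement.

A: not usable as an acid; has wheat, so not gluten-free — no
B: whole egg and sesame etc. — none of it excluded — OK
C: has prawn, so not vegetarian; has rum, so not alcohol-free — out
D: has wheat, so not gluten-free; has brown sugar, so not no-added-sugar — out
E: has cane sugar, so not no-added-sugar; has sherry, so not alcohol-free — no
F: nothing on the exclusion list — keep
G: has spelt, so not gluten-free — out
H: vegetarian, no alcohol — valid

B, F, H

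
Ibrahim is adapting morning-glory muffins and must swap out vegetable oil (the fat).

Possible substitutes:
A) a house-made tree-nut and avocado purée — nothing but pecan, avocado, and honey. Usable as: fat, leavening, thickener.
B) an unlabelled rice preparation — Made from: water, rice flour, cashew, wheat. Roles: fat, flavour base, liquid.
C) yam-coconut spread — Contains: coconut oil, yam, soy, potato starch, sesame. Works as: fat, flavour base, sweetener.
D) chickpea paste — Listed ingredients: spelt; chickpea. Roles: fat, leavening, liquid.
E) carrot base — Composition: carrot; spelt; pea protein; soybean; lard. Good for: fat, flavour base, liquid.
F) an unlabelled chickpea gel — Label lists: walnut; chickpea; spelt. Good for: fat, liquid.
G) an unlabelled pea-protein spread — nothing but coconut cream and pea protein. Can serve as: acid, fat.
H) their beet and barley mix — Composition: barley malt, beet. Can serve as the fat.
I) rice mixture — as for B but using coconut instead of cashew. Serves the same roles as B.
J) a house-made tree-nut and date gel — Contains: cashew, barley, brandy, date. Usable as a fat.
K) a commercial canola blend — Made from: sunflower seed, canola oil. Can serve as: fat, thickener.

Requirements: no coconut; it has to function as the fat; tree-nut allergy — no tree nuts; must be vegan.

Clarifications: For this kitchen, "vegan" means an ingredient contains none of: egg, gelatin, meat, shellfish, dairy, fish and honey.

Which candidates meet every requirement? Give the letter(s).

A: has honey, so not vegan; has pecan, so not tree-nut-free — no
B: has cashew, so not tree-nut-free — reject
C: has coconut oil, so not coconut-free — out
D: only spelt and chickpea; none excluded — OK
E: has lard, so not vegan — no
F: has walnut, so not tree-nut-free — no
G: has coconut cream, so not coconut-free — out
H: no tree nuts, no coconut — keep
I: has coconut, so not coconut-free — out
J: has cashew, so not tree-nut-free — reject
K: only canola oil and sunflower seed; none excluded — valid

D, H, K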